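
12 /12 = 1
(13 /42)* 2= 13 /21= 0.62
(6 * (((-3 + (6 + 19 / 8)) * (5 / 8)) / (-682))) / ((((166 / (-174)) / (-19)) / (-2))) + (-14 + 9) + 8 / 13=-3.21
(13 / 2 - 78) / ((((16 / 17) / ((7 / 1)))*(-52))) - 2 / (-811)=1061855 / 103808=10.23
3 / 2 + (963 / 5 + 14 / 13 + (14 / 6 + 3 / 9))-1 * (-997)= 465989 / 390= 1194.84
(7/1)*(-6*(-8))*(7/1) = 2352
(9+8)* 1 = 17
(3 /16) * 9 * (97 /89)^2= 254043 /126736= 2.00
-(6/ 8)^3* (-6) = 81/ 32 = 2.53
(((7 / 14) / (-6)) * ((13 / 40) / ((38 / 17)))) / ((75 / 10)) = -221 / 136800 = -0.00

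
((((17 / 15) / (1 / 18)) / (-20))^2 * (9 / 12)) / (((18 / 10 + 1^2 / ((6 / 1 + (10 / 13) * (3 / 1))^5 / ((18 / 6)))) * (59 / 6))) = 14331458729088 / 325102528421375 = 0.04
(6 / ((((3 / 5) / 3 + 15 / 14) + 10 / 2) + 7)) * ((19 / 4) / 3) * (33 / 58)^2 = 724185 / 3125156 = 0.23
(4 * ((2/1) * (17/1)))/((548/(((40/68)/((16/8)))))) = 10/137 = 0.07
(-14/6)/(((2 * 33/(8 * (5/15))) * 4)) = -7/297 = -0.02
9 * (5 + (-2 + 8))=99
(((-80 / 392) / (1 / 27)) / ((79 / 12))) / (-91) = 3240 / 352261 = 0.01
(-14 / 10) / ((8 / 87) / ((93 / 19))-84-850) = 0.00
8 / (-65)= -8 / 65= -0.12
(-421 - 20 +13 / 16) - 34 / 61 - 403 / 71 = -30935185 / 69296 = -446.42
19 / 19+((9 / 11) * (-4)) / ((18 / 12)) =-13 / 11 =-1.18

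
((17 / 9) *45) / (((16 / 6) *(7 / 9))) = 2295 / 56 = 40.98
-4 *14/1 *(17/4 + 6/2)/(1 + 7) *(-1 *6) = 609/2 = 304.50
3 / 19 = 0.16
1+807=808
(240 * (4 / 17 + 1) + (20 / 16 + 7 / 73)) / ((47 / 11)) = 16261971 / 233308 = 69.70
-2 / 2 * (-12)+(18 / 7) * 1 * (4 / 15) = 444 / 35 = 12.69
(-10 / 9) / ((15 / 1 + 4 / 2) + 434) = -10 / 4059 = -0.00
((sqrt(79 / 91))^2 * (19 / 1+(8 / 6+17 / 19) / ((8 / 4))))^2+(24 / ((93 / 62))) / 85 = 2790931944781 / 9147689460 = 305.10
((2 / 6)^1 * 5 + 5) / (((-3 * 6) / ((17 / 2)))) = -85 / 27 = -3.15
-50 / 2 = -25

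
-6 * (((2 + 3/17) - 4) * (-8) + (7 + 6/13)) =-29238/221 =-132.30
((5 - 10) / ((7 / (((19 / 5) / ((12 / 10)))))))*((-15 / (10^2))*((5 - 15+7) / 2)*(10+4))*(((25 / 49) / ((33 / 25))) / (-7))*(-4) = -11875 / 7546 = -1.57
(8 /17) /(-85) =-8 /1445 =-0.01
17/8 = 2.12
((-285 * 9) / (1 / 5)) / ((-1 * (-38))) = -675 / 2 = -337.50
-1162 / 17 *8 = -546.82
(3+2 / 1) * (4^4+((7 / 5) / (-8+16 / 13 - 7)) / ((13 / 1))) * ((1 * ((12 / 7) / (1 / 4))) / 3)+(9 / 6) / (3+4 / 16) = 47663022 / 16289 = 2926.09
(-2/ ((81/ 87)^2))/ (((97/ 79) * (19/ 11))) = -1461658/ 1343547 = -1.09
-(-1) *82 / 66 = 1.24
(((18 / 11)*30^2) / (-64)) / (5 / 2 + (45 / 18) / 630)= -127575 / 13882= -9.19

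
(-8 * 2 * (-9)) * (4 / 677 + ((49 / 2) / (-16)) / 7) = -30.65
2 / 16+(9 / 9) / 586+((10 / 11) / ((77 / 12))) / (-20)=237495 / 1985368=0.12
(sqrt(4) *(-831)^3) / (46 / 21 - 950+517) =24101960022 / 9047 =2664083.12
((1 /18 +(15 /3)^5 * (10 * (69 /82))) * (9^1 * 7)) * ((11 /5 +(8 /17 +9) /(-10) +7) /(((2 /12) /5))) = 571767551733 /1394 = 410163236.54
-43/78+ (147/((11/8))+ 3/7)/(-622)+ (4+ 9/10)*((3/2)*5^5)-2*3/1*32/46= 1973096345777/85921836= 22963.85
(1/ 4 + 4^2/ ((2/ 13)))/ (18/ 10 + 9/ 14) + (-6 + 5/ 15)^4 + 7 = 3326699/ 3078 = 1080.80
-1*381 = -381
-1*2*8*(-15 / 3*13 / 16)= 65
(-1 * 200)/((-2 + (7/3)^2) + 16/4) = -1800/67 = -26.87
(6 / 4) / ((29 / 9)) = 27 / 58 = 0.47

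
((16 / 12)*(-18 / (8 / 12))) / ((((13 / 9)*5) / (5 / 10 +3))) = -17.45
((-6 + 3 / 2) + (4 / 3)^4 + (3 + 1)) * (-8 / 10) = -862 / 405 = -2.13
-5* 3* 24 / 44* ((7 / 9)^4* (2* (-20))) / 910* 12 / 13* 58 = 3183040 / 451737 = 7.05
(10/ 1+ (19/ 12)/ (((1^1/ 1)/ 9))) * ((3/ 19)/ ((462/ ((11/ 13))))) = 97/ 13832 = 0.01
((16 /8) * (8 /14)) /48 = 1 /42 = 0.02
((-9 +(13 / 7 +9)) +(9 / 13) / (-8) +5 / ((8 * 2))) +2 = 5945 / 1456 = 4.08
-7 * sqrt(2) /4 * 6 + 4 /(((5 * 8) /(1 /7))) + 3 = 211 /70 - 21 * sqrt(2) /2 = -11.83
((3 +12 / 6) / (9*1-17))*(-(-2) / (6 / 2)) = -5 / 12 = -0.42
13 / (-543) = -13 / 543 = -0.02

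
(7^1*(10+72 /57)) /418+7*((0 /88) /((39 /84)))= 749 /3971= 0.19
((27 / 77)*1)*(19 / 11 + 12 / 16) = 2943 / 3388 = 0.87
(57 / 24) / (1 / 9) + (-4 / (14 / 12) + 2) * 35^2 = -13829 / 8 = -1728.62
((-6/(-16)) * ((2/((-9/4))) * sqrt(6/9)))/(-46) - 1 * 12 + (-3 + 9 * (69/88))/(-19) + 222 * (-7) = -1566.21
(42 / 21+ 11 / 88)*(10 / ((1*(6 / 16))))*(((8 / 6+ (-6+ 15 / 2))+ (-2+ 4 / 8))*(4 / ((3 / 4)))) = 10880 / 27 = 402.96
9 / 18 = 0.50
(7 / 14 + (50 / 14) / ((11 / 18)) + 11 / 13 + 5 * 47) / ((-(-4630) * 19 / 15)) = 1454595 / 35223188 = 0.04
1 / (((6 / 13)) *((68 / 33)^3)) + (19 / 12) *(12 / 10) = 6752843 / 3144320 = 2.15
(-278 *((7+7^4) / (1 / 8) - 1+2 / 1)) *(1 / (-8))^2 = -83682.34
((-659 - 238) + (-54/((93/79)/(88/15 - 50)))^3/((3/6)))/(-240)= -20597651734374623/297910000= -69140518.06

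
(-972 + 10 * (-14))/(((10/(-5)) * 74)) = 278/37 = 7.51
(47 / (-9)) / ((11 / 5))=-235 / 99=-2.37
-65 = -65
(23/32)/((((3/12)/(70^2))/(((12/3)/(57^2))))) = 17.34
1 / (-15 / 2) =-2 / 15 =-0.13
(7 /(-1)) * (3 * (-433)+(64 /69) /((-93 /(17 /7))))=9093.17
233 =233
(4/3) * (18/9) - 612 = -1828/3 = -609.33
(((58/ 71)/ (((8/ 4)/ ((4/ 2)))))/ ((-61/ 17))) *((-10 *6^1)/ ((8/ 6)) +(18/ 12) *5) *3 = 110925/ 4331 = 25.61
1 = 1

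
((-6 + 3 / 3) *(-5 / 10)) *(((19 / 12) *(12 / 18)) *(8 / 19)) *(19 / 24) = 95 / 108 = 0.88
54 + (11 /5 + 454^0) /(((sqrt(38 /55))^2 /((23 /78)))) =41026 /741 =55.37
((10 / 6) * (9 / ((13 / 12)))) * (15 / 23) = 2700 / 299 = 9.03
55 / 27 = 2.04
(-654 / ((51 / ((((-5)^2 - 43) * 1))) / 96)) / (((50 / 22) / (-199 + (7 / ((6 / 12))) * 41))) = 62156160 / 17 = 3656244.71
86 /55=1.56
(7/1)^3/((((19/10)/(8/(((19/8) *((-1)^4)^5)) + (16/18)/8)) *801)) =2040850/2602449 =0.78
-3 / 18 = -1 / 6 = -0.17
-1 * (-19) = 19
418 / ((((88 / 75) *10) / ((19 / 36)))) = 1805 / 96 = 18.80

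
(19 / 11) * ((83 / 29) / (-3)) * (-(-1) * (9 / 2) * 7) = -51.91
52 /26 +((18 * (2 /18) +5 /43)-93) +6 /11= -41784 /473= -88.34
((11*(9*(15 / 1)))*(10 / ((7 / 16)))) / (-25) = -9504 / 7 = -1357.71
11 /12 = 0.92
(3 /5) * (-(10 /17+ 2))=-132 /85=-1.55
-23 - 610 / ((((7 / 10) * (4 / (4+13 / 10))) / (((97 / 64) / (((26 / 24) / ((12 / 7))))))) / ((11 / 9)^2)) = -190783477 / 45864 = -4159.77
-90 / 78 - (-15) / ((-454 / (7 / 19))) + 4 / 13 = -96251 / 112138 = -0.86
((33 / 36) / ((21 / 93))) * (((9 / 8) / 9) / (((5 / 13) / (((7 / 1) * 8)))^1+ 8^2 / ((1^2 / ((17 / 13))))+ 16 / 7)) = 4433 / 751164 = 0.01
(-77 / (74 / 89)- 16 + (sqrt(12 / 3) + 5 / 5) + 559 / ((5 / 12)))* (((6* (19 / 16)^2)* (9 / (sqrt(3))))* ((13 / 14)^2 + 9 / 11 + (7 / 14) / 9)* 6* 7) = 476666147601* sqrt(3) / 208384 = 3961964.38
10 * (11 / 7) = 110 / 7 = 15.71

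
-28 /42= -2 /3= -0.67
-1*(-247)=247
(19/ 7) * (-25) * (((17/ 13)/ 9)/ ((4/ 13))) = -8075/ 252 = -32.04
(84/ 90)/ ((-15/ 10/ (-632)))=17696/ 45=393.24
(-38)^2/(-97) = -1444/97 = -14.89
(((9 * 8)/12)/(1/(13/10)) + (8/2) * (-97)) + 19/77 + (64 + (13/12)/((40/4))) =-2918407/9240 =-315.84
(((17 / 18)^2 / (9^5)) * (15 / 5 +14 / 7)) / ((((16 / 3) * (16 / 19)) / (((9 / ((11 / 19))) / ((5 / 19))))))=1982251 / 1995383808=0.00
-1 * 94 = -94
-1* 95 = -95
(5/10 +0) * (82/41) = 1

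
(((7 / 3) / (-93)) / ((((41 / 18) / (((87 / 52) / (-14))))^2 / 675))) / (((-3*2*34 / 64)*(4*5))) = 3065445 / 4192017284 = 0.00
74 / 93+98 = 9188 / 93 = 98.80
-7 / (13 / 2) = -14 / 13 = -1.08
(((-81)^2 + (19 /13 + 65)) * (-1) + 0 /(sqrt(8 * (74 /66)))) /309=-28719 /1339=-21.45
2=2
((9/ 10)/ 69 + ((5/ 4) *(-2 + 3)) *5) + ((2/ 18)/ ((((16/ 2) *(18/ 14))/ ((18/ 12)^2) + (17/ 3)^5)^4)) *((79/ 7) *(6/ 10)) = 28201514699123256331996755750133/ 4502845109891251850017679687500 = 6.26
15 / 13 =1.15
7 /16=0.44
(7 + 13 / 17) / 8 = 33 / 34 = 0.97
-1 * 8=-8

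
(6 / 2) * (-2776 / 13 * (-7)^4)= -19995528 / 13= -1538117.54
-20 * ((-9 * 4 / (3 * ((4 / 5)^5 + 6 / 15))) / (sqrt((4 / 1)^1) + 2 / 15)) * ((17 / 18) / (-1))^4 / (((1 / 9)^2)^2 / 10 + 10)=97876171875 / 7957192928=12.30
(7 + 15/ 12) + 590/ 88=329/ 22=14.95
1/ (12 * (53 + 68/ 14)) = 7/ 4860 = 0.00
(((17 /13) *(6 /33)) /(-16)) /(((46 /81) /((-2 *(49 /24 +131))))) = 1465587 /210496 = 6.96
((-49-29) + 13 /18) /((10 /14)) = -9737 /90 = -108.19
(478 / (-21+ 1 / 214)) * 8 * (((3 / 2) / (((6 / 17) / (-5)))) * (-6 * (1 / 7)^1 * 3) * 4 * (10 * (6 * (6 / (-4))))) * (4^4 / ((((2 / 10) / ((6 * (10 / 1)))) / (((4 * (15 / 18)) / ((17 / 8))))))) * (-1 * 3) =-40725636710400000 / 31451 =-1294891631757.34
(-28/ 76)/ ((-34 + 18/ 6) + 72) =-7/ 779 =-0.01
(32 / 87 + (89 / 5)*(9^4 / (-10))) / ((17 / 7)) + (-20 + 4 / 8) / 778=-276659456483 / 57533100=-4808.70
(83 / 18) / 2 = 83 / 36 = 2.31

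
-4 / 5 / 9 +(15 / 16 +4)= 3491 / 720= 4.85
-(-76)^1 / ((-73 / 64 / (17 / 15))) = -82688 / 1095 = -75.51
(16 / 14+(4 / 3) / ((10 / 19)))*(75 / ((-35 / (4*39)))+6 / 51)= -15349676 / 12495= -1228.47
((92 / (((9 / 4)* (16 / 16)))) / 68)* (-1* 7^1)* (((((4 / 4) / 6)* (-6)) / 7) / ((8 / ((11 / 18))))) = 253 / 5508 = 0.05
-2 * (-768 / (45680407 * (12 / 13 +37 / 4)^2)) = 4153344 / 12783250775287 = 0.00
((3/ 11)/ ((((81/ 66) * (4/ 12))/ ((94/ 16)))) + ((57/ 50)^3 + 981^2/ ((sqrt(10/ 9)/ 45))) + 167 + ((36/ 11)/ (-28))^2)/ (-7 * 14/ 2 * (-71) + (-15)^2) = 383336246641/ 8235381000000 + 25983747 * sqrt(10)/ 7408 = 11091.82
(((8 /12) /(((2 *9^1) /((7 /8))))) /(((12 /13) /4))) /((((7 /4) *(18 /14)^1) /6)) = 91 /243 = 0.37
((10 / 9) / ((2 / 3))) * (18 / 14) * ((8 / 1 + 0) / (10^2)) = 6 / 35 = 0.17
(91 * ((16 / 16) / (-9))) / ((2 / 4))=-182 / 9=-20.22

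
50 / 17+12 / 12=67 / 17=3.94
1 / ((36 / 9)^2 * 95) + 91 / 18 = 69169 / 13680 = 5.06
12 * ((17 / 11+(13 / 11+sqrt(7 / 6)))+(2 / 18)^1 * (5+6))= 2 * sqrt(42)+1564 / 33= 60.36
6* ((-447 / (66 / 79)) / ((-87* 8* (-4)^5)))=-11771 / 2613248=-0.00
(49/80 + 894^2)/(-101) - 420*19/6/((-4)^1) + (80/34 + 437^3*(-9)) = -103169537703113/137360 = -751088655.38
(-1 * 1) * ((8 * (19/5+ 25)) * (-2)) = 2304/5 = 460.80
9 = 9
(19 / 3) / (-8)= -19 / 24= -0.79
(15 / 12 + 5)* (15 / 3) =125 / 4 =31.25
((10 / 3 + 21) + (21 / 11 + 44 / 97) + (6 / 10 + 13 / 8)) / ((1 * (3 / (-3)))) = -3703049 / 128040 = -28.92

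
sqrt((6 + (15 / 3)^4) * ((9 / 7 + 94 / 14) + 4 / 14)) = sqrt(256186) / 7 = 72.31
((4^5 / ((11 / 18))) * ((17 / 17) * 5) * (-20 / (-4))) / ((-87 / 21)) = -3225600 / 319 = -10111.60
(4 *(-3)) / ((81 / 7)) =-28 / 27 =-1.04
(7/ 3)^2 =49/ 9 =5.44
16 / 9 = 1.78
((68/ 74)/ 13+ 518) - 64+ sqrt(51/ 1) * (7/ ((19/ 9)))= 477.75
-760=-760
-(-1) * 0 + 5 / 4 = 5 / 4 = 1.25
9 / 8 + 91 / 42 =79 / 24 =3.29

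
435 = 435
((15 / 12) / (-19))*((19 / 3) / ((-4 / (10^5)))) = 31250 / 3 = 10416.67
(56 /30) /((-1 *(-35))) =4 /75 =0.05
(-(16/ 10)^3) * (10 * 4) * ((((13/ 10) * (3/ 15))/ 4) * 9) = -59904/ 625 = -95.85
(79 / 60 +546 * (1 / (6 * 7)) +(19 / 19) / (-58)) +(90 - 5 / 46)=4169713 / 40020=104.19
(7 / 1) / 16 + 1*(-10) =-153 / 16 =-9.56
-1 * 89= -89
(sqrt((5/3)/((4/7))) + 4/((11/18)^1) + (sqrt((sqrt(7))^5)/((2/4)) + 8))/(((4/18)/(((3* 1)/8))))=9* sqrt(105)/32 + 270/11 + 189* 7^(1/4)/8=65.86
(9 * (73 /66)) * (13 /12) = 949 /88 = 10.78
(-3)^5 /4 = -243 /4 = -60.75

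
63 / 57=21 / 19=1.11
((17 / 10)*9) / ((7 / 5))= 153 / 14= 10.93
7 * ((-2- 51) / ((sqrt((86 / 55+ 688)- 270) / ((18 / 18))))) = -371 * sqrt(35255) / 3846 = -18.11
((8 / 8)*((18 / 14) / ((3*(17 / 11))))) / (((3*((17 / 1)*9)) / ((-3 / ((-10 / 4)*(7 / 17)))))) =22 / 12495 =0.00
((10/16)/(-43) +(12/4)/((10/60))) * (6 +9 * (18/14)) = 761001/2408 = 316.03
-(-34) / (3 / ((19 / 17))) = 38 / 3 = 12.67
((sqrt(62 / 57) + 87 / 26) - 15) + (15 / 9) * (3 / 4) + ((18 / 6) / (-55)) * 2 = -30067 / 2860 + sqrt(3534) / 57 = -9.47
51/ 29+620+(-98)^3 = -27276537/ 29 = -940570.24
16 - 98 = -82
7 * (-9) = -63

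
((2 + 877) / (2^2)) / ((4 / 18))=7911 / 8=988.88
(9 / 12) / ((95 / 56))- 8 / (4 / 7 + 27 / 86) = -435134 / 50635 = -8.59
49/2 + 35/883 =43337/1766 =24.54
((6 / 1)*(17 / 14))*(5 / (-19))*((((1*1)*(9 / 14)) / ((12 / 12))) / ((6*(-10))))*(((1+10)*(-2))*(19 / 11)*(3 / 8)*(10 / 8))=-2295 / 6272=-0.37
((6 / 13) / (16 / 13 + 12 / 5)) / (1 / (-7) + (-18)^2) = 105 / 267506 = 0.00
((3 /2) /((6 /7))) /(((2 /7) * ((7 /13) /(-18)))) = -819 /4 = -204.75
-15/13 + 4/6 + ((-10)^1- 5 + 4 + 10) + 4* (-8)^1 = -1306/39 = -33.49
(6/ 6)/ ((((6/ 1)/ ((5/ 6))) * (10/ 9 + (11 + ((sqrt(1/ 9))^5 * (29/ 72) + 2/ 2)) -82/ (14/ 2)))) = 3402/ 34255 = 0.10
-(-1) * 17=17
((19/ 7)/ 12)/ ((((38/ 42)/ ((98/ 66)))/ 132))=49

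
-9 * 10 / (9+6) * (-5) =30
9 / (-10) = -9 / 10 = -0.90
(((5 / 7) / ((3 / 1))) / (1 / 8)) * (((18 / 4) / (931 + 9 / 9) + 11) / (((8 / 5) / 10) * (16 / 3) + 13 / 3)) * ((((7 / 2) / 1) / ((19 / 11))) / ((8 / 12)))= 84616125 / 6888412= 12.28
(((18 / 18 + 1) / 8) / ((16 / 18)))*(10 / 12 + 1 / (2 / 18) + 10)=357 / 64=5.58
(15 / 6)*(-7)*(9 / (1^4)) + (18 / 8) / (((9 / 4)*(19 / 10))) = -5965 / 38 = -156.97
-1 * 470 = -470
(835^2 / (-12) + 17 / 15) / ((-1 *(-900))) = -64.56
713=713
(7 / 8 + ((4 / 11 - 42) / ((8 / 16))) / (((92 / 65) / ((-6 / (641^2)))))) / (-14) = -728384731 / 11642724016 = -0.06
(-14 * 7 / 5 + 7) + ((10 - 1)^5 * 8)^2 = 1115771008257 / 5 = 223154201651.40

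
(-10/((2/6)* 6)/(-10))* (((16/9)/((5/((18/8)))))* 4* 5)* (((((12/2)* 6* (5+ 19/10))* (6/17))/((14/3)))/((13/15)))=268272/1547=173.41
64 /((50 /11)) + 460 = 11852 /25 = 474.08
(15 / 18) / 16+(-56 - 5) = -60.95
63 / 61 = 1.03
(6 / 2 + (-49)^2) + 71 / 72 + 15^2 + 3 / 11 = 2083165 / 792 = 2630.26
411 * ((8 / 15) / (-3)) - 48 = -1816 / 15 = -121.07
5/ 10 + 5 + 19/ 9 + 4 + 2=245/ 18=13.61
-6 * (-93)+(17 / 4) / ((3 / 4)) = 563.67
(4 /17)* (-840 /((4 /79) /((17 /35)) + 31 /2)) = -176960 /13971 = -12.67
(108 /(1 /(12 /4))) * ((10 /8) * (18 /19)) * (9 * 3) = 196830 /19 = 10359.47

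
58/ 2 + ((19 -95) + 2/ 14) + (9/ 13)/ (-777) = -157771/ 3367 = -46.86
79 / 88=0.90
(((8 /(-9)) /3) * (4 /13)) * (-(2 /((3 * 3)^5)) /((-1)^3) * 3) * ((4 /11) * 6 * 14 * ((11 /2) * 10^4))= -35840000 /2302911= -15.56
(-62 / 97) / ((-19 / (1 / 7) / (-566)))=-35092 / 12901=-2.72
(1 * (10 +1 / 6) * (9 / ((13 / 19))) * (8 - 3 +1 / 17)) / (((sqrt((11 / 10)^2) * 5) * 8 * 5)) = 149511 / 48620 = 3.08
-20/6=-3.33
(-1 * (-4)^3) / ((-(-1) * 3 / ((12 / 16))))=16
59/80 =0.74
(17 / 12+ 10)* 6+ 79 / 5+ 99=1833 / 10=183.30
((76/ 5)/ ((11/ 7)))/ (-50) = -0.19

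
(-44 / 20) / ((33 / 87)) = -29 / 5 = -5.80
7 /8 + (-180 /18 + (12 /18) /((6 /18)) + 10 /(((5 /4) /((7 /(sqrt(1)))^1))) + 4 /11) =4333 /88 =49.24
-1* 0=0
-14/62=-7/31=-0.23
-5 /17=-0.29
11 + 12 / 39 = 147 / 13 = 11.31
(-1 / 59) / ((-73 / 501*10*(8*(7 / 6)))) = 1503 / 1205960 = 0.00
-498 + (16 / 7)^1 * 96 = -1950 / 7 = -278.57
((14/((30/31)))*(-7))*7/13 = -54.53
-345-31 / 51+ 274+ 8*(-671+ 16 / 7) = -1935412 / 357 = -5421.32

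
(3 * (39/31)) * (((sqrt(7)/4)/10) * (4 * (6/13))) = 27 * sqrt(7)/155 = 0.46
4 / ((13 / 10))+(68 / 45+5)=5609 / 585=9.59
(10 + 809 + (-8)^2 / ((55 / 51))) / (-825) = -16103 / 15125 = -1.06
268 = 268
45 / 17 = 2.65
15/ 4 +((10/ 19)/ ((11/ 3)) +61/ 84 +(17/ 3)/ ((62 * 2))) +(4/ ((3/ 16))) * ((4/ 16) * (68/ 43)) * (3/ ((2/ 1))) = 135081823/ 7800716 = 17.32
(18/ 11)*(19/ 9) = 38/ 11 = 3.45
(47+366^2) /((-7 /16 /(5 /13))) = -10720240 /91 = -117804.84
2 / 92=1 / 46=0.02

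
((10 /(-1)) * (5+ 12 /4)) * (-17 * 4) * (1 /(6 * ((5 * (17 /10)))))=320 /3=106.67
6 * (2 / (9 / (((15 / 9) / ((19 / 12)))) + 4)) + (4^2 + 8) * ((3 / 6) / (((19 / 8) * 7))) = 56016 / 33383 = 1.68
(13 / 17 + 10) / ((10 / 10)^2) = 183 / 17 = 10.76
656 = 656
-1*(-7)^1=7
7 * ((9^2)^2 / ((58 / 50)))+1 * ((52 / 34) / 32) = 312303977 / 7888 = 39592.29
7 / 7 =1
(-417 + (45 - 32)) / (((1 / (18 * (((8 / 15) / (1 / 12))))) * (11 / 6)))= -1396224 / 55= -25385.89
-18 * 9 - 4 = -166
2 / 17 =0.12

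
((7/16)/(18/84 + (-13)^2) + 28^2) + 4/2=14896321/18952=786.00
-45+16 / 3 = -119 / 3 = -39.67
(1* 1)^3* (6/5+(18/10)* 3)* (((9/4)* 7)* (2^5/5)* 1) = 16632/25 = 665.28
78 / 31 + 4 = 6.52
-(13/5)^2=-169/25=-6.76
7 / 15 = 0.47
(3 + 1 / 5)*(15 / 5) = 48 / 5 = 9.60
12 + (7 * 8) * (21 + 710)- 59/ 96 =3930949/ 96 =40947.39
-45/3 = -15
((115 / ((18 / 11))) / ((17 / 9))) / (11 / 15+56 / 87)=550275 / 20366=27.02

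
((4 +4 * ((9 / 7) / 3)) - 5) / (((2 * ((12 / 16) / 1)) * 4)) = 5 / 42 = 0.12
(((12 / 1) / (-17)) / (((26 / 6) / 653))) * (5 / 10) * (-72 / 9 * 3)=282096 / 221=1276.45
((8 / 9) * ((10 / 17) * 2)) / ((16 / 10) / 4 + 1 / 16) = 2.26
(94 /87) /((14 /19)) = 893 /609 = 1.47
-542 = -542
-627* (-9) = 5643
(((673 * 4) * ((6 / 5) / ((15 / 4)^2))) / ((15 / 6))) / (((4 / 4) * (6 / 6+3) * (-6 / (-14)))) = 301504 / 5625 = 53.60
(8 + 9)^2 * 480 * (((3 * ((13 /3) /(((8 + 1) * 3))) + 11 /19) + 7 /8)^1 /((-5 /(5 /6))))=-22955270 /513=-44747.12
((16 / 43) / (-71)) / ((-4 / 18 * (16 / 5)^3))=1125 / 1563136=0.00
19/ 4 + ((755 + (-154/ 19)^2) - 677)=214355/ 1444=148.45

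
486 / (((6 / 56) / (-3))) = -13608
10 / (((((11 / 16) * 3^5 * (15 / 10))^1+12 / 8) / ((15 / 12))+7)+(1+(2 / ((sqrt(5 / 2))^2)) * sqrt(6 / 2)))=3354800 / 70338697-12800 * sqrt(3) / 70338697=0.05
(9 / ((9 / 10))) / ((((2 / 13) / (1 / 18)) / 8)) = 260 / 9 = 28.89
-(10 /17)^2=-100 /289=-0.35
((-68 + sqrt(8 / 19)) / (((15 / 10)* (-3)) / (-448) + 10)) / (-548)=15232 / 1228753 - 448* sqrt(38) / 23346307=0.01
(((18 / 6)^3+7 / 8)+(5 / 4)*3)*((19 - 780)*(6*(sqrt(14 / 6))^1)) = -192533*sqrt(21) / 4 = -220574.26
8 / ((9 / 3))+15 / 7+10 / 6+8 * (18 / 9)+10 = 32.48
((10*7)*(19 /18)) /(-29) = -665 /261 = -2.55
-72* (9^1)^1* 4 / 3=-864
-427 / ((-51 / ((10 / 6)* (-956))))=-2041060 / 153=-13340.26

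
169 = 169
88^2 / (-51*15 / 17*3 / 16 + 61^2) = 123904 / 59401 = 2.09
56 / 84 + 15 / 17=79 / 51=1.55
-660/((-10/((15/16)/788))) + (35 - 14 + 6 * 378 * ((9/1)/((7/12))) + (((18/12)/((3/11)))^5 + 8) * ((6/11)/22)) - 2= 6700305739/190696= 35136.06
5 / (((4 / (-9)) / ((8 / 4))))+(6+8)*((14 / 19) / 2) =-659 / 38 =-17.34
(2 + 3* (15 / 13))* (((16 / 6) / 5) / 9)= 568 / 1755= 0.32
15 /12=5 /4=1.25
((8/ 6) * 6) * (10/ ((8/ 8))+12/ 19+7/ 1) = 2680/ 19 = 141.05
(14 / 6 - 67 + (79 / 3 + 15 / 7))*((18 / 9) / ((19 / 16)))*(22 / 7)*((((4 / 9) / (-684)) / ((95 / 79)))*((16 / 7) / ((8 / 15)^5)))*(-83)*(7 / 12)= -225396875 / 849072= -265.46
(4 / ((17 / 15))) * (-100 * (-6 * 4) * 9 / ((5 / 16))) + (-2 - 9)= 4147013 / 17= 243941.94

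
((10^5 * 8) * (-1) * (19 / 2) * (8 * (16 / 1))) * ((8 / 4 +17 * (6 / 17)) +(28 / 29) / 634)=-71557222400000 / 9193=-7783881475.04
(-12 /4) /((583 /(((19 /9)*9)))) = -0.10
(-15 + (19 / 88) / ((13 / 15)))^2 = 284765625 / 1308736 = 217.59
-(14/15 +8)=-134/15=-8.93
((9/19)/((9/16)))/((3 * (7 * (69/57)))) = 16/483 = 0.03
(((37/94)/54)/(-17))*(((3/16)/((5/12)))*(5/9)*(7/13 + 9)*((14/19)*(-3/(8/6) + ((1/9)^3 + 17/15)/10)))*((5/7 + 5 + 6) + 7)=1800229117/59761524600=0.03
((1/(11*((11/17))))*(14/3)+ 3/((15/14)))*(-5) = -6272/363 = -17.28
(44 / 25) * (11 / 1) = 484 / 25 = 19.36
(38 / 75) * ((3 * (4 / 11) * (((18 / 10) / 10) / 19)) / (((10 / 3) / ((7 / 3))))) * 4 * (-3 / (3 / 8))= -4032 / 34375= -0.12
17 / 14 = 1.21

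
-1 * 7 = -7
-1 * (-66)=66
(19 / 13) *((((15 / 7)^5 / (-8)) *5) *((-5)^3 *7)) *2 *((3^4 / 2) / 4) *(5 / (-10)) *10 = -3652119140625 / 998816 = -3656448.38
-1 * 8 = -8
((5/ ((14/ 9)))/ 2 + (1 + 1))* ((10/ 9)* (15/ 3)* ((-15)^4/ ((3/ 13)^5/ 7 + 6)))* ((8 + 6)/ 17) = 12304882078125/ 88369111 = 139244.15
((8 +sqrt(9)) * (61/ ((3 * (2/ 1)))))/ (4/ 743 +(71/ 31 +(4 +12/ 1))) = 15455143/ 2528430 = 6.11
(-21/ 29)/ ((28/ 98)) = -147/ 58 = -2.53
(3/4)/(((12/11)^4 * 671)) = 1331/1686528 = 0.00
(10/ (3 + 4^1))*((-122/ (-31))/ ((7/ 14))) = 2440/ 217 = 11.24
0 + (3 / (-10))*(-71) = 213 / 10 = 21.30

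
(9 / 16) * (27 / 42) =0.36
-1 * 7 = -7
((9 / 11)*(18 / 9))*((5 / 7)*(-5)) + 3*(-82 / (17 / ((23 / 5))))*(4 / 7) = -287202 / 6545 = -43.88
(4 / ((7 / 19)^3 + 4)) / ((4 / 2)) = 13718 / 27779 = 0.49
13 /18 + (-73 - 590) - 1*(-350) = -5621 /18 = -312.28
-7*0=0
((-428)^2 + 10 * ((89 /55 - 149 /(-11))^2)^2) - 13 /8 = 10422743538551 /14641000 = 711887.41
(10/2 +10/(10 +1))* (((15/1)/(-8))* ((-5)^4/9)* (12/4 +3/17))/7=-1828125/5236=-349.15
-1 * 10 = -10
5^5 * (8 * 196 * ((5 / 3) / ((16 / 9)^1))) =4593750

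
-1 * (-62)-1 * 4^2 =46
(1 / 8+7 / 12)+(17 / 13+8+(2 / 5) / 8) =15703 / 1560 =10.07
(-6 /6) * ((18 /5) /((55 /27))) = -486 /275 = -1.77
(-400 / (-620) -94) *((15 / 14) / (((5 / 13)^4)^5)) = -82500547746757550363835141 / 4138946533203125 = -19932740634.59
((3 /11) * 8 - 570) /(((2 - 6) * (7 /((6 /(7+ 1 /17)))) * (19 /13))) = 690183 /58520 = 11.79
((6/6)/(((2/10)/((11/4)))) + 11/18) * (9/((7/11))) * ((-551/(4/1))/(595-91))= -3133537/56448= -55.51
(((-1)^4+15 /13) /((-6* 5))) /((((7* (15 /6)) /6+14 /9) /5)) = -0.08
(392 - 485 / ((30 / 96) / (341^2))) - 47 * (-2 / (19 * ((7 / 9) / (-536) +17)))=-281172136193224 / 1558019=-180467719.71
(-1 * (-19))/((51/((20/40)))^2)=0.00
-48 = -48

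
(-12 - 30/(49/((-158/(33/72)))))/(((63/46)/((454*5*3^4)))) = 100830875760/3773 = 26724324.35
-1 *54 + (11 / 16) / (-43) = -37163 / 688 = -54.02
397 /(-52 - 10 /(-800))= -31760 /4159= -7.64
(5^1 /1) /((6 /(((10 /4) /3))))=25 /36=0.69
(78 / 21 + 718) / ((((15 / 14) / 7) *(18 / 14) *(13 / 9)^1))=2538.95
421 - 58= 363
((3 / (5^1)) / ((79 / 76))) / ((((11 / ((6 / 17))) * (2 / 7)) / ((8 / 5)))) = 38304 / 369325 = 0.10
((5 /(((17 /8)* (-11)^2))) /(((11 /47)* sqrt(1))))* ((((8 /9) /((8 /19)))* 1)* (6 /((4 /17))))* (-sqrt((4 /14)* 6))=-35720* sqrt(21) /27951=-5.86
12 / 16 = 3 / 4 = 0.75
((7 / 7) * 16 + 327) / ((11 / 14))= 4802 / 11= 436.55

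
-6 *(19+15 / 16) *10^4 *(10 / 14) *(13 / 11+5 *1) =-36975000 / 7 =-5282142.86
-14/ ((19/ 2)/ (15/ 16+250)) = -28105/ 76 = -369.80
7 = 7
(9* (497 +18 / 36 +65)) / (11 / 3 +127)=30375 / 784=38.74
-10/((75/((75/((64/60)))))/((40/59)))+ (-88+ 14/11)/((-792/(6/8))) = -716619/114224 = -6.27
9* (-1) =-9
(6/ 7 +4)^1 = 34/ 7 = 4.86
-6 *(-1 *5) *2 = 60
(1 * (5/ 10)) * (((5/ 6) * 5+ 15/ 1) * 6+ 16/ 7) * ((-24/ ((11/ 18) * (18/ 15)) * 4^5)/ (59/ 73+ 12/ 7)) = -11046850560/ 14179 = -779099.41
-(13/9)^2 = -169/81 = -2.09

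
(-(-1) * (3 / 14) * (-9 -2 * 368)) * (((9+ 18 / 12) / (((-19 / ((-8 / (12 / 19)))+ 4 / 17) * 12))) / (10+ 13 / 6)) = -113985 / 17228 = -6.62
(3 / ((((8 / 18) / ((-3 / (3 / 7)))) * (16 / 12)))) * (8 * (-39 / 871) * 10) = 8505 / 67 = 126.94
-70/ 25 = -2.80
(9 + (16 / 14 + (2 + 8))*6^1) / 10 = 531 / 70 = 7.59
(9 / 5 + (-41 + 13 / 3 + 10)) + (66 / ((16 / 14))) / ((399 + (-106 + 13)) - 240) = -2879 / 120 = -23.99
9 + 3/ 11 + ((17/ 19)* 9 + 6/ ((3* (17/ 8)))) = 64901/ 3553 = 18.27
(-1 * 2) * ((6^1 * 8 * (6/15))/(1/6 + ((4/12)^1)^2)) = -3456/25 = -138.24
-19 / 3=-6.33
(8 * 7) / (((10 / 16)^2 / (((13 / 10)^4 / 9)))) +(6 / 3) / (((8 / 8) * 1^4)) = 6678914 / 140625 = 47.49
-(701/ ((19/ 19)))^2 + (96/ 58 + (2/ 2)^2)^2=-413262312/ 841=-491393.95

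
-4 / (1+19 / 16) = -64 / 35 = -1.83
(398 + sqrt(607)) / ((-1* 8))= -199 / 4 - sqrt(607) / 8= -52.83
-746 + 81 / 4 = -2903 / 4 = -725.75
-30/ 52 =-15/ 26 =-0.58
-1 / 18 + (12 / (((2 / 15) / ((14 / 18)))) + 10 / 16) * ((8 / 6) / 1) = 847 / 9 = 94.11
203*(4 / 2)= 406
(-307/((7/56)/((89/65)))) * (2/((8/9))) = -491814/65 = -7566.37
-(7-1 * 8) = 1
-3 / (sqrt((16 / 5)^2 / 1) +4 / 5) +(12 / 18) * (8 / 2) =23 / 12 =1.92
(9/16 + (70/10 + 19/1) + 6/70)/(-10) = -14923/5600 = -2.66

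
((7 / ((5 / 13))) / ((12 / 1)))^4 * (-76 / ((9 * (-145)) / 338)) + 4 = 228650599771 / 2114100000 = 108.16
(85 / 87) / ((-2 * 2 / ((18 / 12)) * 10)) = -0.04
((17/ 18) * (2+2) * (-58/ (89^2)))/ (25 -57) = 493/ 570312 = 0.00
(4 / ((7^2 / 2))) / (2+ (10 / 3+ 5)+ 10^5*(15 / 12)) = 24 / 18376519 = 0.00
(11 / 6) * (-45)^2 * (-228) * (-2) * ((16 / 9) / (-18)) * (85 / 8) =-1776500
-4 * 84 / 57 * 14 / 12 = -392 / 57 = -6.88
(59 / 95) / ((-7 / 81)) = -4779 / 665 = -7.19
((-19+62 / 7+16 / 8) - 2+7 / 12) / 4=-803 / 336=-2.39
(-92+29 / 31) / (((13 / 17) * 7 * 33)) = -15997 / 31031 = -0.52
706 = 706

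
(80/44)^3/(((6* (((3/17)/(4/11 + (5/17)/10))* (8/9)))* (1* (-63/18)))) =-10500/14641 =-0.72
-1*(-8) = 8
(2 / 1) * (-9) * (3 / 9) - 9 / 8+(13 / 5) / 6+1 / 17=-13531 / 2040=-6.63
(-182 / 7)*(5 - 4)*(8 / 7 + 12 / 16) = -689 / 14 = -49.21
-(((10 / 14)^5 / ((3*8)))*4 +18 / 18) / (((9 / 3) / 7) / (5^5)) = -324896875 / 43218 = -7517.63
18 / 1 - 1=17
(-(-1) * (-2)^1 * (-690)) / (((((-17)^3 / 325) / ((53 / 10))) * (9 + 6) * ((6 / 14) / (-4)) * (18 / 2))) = 4437160 / 132651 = 33.45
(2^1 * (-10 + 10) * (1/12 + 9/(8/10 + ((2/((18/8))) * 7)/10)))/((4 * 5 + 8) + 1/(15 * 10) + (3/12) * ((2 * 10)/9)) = 0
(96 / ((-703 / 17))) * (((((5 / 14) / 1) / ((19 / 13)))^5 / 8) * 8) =-59174821875 / 29255904512779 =-0.00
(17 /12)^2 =289 /144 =2.01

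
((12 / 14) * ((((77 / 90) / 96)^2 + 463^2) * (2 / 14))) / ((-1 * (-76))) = 16002560108329 / 46332518400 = 345.39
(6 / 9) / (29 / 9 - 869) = -0.00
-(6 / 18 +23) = -70 / 3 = -23.33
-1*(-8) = 8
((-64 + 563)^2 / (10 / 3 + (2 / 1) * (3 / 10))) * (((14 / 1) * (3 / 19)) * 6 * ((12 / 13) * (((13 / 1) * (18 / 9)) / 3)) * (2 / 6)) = 2509930080 / 1121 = 2239009.88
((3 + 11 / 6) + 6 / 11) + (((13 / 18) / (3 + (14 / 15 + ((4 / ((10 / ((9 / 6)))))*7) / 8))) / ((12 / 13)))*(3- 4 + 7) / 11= 12887 / 2354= 5.47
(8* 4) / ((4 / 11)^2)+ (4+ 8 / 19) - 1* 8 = 4530 / 19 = 238.42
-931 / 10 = -93.10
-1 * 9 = -9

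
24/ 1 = 24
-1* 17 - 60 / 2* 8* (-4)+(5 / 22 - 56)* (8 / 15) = 50229 / 55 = 913.25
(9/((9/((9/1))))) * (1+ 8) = 81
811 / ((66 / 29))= 23519 / 66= 356.35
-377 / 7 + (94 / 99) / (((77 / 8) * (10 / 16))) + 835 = 781.30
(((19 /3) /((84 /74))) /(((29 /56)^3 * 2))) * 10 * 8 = 352737280 /219501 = 1607.00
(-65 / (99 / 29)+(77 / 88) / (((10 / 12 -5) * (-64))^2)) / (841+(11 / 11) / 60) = -9651193763 / 426294528000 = -0.02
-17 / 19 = -0.89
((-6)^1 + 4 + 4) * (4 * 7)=56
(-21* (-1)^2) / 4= -21 / 4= -5.25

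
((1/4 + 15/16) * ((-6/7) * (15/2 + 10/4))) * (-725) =206625/28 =7379.46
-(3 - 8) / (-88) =-5 / 88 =-0.06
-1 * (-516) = 516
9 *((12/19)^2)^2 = 1.43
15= 15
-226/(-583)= 226/583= 0.39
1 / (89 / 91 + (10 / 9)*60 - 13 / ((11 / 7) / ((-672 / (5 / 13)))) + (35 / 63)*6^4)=15015 / 228854933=0.00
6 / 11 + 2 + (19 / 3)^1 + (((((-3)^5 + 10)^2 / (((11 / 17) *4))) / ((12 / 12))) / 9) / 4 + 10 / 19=17818403 / 30096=592.05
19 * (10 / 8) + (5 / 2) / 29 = 2765 / 116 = 23.84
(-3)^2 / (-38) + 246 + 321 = 21537 / 38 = 566.76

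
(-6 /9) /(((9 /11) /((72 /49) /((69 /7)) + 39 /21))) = -1.63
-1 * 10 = -10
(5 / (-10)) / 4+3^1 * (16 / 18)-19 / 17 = 581 / 408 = 1.42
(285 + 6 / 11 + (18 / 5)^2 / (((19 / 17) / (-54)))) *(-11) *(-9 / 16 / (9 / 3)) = -5339331 / 7600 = -702.54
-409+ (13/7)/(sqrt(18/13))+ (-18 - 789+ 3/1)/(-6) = -275+ 13*sqrt(26)/42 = -273.42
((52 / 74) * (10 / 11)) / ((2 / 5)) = 650 / 407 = 1.60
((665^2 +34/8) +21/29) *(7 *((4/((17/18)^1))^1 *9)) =58172699718/493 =117997362.51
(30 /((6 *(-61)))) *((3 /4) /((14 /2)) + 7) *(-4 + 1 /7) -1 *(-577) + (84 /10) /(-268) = 2319909257 /4005260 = 579.22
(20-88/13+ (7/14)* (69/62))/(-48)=-22225/77376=-0.29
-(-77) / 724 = 77 / 724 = 0.11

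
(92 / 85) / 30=46 / 1275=0.04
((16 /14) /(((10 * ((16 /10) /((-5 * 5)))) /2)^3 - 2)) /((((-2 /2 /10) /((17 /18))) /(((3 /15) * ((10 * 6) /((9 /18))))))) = 42500000 /333501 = 127.44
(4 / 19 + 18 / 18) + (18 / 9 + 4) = 137 / 19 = 7.21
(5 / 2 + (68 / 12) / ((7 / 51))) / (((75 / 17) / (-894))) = -1552729 / 175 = -8872.74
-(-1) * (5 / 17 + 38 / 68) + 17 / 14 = 246 / 119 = 2.07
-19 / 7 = -2.71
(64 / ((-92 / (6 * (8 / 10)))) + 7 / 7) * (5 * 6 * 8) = -12912 / 23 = -561.39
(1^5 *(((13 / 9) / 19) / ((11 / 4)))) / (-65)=-4 / 9405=-0.00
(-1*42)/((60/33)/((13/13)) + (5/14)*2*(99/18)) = -2156/295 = -7.31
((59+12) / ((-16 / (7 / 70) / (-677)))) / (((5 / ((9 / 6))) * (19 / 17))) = 80.64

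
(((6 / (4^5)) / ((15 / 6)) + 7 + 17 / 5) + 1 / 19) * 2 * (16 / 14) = 50853 / 2128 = 23.90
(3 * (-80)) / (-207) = 80 / 69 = 1.16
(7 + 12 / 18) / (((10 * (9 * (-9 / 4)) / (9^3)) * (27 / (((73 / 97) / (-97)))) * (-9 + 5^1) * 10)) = -1679 / 8468100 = -0.00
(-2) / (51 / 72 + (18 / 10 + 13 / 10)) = -0.53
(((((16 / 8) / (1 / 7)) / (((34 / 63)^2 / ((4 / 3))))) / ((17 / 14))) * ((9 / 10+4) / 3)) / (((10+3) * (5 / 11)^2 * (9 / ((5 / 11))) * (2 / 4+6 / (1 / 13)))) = 5176556 / 250685825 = 0.02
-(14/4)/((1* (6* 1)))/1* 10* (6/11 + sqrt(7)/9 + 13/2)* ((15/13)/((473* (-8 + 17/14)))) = 245* sqrt(7)/1051479 + 37975/2570282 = 0.02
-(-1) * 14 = 14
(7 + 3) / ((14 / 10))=50 / 7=7.14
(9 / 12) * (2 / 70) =0.02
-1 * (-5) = 5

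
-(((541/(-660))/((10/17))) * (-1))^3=-2.71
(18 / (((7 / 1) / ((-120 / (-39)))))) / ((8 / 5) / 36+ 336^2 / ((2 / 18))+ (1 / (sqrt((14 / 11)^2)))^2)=907200 / 116501974121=0.00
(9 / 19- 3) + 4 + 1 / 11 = 327 / 209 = 1.56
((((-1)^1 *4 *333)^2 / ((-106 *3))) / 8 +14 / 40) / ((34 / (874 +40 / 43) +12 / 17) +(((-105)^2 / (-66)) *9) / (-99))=-28590738693803 / 653411402590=-43.76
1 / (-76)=-1 / 76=-0.01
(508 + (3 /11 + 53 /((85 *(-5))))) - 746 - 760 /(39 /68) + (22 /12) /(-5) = -570074429 /364650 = -1563.35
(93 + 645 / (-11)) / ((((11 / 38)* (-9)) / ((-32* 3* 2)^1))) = 306432 / 121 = 2532.50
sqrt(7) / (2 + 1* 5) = sqrt(7) / 7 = 0.38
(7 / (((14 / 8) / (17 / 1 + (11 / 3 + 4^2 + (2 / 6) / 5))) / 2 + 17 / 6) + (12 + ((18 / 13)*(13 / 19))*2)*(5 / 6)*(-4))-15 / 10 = -65134127 / 1435754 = -45.37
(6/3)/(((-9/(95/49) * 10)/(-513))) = 1083/49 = 22.10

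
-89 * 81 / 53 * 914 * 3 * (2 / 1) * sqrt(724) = -79068312 * sqrt(181) / 53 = -20070855.54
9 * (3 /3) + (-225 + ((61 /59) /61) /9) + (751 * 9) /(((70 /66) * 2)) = 110409307 /37170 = 2970.39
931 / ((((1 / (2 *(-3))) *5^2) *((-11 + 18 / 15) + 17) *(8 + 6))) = -133 / 60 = -2.22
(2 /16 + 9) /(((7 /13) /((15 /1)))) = 14235 /56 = 254.20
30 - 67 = -37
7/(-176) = -7/176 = -0.04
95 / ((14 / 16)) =108.57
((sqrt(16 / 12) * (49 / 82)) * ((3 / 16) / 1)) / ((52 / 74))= 1813 * sqrt(3) / 17056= 0.18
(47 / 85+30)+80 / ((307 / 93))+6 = 60.79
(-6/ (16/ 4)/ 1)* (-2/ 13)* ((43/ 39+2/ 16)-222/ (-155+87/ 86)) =11028773/ 17904536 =0.62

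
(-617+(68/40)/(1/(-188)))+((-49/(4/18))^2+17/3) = 2861359/60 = 47689.32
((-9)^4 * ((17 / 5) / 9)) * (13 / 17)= 9477 / 5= 1895.40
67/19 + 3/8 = 593/152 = 3.90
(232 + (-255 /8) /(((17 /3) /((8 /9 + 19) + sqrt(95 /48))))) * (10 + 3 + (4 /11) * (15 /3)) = 1662.77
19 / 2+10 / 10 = 21 / 2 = 10.50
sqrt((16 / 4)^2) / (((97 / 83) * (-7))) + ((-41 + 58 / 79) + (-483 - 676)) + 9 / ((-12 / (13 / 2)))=-516940367 / 429128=-1204.63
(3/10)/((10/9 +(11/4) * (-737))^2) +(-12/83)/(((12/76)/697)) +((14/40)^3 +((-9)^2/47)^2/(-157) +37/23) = -17929831276606589269079201/28165686270554406344000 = -636.58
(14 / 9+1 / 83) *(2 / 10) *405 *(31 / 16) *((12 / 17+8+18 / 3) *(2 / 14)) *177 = 7228436625 / 79016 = 91480.67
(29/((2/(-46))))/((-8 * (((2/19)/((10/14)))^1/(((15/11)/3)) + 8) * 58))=10925/63264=0.17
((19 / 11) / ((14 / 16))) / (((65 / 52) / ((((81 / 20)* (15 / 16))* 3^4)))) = 373977 / 770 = 485.68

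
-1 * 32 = -32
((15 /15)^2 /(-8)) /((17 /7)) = -7 /136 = -0.05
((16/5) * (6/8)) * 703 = 8436/5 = 1687.20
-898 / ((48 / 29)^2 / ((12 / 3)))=-377609 / 288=-1311.14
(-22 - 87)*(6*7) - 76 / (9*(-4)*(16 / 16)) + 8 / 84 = -288275 / 63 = -4575.79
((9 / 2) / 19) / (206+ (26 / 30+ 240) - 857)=-135 / 233776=-0.00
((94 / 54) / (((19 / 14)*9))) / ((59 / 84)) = 18424 / 90801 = 0.20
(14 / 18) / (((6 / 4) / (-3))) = -14 / 9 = -1.56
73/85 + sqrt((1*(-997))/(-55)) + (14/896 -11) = -55083/5440 + sqrt(54835)/55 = -5.87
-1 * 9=-9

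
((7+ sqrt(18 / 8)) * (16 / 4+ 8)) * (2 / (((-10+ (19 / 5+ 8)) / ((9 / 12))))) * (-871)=-74035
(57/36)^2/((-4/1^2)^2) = 361/2304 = 0.16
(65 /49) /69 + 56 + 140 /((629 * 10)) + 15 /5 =125560510 /2126649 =59.04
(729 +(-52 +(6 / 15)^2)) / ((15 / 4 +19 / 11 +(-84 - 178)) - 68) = -744876 / 356975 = -2.09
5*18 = 90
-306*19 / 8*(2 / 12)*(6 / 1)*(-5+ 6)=-2907 / 4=-726.75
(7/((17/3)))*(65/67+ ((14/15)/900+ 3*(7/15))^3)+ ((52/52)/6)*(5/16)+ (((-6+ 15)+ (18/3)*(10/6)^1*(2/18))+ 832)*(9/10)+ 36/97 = 34563987793512215821/45304935187500000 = 762.92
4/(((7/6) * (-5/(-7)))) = 24/5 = 4.80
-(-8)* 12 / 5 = 96 / 5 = 19.20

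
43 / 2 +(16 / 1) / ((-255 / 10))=2129 / 102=20.87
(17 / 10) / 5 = 17 / 50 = 0.34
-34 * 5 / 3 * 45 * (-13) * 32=1060800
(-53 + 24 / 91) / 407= -4799 / 37037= -0.13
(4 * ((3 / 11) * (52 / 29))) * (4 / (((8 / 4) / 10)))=12480 / 319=39.12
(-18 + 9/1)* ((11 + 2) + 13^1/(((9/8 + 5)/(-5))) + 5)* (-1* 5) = 16290/49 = 332.45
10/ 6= 1.67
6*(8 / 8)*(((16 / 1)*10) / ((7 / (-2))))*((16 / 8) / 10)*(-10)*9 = 34560 / 7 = 4937.14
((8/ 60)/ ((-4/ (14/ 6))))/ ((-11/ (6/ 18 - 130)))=-2723/ 2970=-0.92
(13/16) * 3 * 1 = 39/16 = 2.44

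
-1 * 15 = -15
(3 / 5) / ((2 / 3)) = 9 / 10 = 0.90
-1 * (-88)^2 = -7744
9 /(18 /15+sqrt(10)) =-135 /107+225 * sqrt(10) /214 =2.06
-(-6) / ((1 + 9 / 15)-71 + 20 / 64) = -0.09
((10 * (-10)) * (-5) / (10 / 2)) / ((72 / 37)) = 925 / 18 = 51.39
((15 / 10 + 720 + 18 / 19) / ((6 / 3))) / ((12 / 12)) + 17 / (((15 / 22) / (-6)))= 80417 / 380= 211.62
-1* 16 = -16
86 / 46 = 43 / 23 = 1.87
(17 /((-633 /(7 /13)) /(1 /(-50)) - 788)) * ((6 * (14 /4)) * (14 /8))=0.01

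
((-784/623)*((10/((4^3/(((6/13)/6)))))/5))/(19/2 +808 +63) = -7/2037477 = -0.00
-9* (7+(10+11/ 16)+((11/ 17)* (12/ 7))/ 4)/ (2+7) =-34205/ 1904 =-17.96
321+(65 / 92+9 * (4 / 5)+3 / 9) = 454351 / 1380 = 329.24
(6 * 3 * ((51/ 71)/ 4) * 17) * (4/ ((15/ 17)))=88434/ 355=249.11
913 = 913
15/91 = 0.16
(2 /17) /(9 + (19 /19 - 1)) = 2 /153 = 0.01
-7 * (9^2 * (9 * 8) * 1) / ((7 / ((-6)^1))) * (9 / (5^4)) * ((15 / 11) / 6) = 157464 / 1375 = 114.52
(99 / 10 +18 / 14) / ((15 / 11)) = 8.20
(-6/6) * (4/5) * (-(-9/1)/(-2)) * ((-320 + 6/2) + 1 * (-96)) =-7434/5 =-1486.80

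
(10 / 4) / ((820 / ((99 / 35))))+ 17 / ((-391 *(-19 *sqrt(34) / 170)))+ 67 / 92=5 *sqrt(34) / 437+ 194567 / 264040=0.80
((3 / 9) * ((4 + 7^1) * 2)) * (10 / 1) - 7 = 199 / 3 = 66.33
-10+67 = 57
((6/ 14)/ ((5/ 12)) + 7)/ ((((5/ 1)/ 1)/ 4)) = 1124/ 175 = 6.42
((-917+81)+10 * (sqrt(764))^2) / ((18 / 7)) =2646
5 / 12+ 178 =178.42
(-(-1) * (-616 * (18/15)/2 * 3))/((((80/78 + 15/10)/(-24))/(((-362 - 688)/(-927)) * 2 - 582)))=-619720028928/101455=-6108324.17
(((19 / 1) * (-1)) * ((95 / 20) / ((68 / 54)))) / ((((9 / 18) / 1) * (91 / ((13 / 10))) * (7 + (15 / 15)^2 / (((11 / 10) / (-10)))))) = 107217 / 109480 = 0.98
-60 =-60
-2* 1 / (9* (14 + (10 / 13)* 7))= -0.01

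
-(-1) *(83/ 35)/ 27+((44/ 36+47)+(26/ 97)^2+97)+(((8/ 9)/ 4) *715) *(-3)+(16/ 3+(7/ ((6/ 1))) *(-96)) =-3894047368/ 8891505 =-437.95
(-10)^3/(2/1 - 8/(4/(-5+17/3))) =-1500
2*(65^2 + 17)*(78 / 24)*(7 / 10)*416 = 40146288 / 5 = 8029257.60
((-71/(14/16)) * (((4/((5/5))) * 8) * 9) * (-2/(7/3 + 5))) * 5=31867.01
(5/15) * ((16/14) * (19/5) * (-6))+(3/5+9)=32/35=0.91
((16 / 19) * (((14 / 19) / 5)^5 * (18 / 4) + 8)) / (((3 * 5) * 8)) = 123809790416 / 2205275671875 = 0.06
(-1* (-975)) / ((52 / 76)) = 1425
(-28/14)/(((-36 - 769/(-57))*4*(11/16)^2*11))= 7296/1707673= 0.00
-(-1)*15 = 15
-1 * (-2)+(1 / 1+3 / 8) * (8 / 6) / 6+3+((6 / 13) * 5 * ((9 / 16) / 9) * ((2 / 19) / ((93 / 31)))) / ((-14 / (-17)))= 661243 / 124488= 5.31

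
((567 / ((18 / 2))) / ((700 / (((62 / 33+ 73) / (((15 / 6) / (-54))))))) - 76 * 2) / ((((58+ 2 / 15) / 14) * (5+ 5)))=-8592171 / 1199000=-7.17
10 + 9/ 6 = 23/ 2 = 11.50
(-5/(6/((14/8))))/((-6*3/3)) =35/144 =0.24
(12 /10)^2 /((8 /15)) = 2.70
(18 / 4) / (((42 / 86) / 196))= 1806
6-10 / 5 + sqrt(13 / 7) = 5.36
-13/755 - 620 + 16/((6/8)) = -1356019/2265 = -598.68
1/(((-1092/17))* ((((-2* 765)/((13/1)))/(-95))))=-19/1512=-0.01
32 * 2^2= 128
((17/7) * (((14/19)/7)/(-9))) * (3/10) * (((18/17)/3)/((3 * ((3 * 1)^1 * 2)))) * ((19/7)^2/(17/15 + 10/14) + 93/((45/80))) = -689813/24382890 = -0.03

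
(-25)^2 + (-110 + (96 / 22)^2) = 534.04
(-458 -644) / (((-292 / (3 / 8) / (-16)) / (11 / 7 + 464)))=-10542.32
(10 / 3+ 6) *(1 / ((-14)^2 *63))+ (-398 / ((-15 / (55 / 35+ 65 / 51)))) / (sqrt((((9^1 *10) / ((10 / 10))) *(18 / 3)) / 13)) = 1 / 1323+ 202184 *sqrt(195) / 240975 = 11.72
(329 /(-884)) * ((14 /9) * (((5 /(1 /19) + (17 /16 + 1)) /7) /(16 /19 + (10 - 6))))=-9707803 /5855616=-1.66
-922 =-922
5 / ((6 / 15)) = 12.50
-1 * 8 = -8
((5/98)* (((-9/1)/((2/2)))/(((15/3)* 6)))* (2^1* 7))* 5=-15/14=-1.07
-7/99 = -0.07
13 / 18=0.72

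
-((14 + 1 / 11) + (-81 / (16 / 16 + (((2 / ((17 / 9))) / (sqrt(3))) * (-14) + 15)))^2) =-151062641273 / 1917801776 - 676918053 * sqrt(3) / 21793202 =-132.57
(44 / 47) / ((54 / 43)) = 946 / 1269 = 0.75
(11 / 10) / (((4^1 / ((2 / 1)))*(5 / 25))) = 11 / 4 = 2.75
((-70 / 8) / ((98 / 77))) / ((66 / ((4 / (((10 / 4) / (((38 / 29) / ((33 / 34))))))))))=-646 / 2871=-0.23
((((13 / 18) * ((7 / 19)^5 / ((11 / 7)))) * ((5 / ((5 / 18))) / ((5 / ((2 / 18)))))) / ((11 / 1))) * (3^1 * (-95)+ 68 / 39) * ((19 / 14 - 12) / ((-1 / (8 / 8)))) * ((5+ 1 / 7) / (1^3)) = -7904106406 / 4494119685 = -1.76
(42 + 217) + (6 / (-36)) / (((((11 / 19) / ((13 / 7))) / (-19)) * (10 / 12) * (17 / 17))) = 104408 / 385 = 271.19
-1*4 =-4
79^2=6241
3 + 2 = 5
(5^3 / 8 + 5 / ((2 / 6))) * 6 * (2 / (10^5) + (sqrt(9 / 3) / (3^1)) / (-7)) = 147 / 40000 - 35 * sqrt(3) / 4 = -15.15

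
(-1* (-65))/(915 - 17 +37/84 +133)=0.06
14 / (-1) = -14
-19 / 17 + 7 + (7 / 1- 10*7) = -971 / 17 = -57.12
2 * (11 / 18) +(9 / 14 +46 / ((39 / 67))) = 80.89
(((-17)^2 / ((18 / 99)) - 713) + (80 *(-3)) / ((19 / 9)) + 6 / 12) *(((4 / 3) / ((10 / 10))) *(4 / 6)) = 116024 / 171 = 678.50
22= 22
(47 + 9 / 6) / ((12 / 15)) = 485 / 8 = 60.62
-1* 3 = -3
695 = 695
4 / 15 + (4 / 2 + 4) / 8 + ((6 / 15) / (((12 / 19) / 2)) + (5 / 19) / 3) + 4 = 2421 / 380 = 6.37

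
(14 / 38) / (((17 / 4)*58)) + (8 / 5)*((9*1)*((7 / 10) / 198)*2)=266126 / 2575925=0.10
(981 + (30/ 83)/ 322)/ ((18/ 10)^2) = 109242650/ 360801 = 302.78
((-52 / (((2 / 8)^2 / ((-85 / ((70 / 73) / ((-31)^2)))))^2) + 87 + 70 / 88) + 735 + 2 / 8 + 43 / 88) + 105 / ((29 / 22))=-12079649302719282245 / 125048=-96600099983360.65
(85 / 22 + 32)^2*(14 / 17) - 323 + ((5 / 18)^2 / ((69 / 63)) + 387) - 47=5499420545 / 5109588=1076.29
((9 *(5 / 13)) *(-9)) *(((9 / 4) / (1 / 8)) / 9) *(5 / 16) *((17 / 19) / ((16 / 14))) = -240975 / 15808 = -15.24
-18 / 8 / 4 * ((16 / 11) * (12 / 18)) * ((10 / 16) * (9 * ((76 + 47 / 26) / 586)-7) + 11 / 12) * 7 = 6940381 / 670384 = 10.35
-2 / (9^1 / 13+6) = -26 / 87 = -0.30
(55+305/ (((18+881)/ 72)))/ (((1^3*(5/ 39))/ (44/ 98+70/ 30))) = 75932077/ 44051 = 1723.73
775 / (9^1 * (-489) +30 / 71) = -55025 / 312441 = -0.18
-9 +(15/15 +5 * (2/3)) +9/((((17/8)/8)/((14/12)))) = 1778/51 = 34.86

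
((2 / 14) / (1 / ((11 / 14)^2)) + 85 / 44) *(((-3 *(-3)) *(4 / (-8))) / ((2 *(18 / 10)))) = -76215 / 30184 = -2.53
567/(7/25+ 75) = 7.53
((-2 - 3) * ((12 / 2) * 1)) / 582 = -5 / 97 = -0.05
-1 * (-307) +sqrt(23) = 311.80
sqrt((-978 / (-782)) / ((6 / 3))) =sqrt(382398) / 782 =0.79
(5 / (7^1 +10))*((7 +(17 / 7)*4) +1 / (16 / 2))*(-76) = -376.41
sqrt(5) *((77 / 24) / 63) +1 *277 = 11 *sqrt(5) / 216 +277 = 277.11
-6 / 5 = -1.20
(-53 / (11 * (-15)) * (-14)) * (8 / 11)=-3.27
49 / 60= 0.82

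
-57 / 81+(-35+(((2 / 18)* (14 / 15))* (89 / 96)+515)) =3106463 / 6480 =479.39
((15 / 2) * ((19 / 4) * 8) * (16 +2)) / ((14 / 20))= 51300 / 7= 7328.57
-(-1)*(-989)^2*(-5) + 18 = -4890587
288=288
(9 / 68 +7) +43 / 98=25227 / 3332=7.57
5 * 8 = 40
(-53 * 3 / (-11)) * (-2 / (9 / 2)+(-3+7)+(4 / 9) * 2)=2120 / 33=64.24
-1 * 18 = -18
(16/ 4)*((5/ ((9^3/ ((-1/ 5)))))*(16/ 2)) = -32/ 729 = -0.04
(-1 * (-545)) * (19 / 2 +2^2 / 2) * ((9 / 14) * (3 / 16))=755.46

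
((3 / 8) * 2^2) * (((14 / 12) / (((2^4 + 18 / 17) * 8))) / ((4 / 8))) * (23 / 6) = 2737 / 27840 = 0.10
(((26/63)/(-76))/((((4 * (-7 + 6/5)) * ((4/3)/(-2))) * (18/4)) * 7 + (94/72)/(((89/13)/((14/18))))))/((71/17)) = -1770210/663520714283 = -0.00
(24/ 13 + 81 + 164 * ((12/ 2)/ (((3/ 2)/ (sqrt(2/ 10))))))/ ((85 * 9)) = 0.49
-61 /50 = -1.22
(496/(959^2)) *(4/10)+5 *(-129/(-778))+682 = 2442862042381/3577559090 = 682.83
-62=-62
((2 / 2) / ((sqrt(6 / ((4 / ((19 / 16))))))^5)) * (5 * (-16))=-327680 * sqrt(114) / 185193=-18.89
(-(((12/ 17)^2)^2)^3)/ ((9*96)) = -10319560704/ 582622237229761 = -0.00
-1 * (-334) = 334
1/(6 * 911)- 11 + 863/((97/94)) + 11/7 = 3068897311/3711414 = 826.88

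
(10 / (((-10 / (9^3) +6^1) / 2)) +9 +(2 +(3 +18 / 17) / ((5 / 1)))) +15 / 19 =28089616 / 1761965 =15.94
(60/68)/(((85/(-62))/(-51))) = 558/17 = 32.82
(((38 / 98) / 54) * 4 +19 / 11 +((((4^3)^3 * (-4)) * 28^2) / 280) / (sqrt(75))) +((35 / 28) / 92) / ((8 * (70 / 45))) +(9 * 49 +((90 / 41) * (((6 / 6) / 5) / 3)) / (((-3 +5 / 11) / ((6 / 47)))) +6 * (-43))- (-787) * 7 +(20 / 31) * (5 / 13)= 378899814890297279 / 66543722429184- 14680064 * sqrt(3) / 75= -333327.56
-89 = -89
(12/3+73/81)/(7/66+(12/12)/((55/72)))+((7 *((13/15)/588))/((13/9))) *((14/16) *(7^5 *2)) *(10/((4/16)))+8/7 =1484249365/176526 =8408.11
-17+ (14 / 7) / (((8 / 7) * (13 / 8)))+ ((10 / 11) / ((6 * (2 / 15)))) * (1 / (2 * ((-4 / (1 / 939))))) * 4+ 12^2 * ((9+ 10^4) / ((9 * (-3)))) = -9560031307 / 179036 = -53397.26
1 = 1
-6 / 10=-3 / 5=-0.60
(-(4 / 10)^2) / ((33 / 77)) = -0.37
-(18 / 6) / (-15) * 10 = 2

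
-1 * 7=-7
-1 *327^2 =-106929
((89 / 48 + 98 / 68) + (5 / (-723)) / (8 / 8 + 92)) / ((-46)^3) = -60267197 / 1780178882688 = -0.00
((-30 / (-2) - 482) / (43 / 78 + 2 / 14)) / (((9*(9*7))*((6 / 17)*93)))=-103207 / 2855007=-0.04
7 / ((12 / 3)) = 7 / 4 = 1.75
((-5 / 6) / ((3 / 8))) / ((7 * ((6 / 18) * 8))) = -5 / 42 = -0.12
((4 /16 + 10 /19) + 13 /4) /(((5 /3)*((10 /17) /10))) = 7803 /190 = 41.07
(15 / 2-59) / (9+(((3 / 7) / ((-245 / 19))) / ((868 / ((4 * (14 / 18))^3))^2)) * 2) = -87672707505 / 15321307838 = -5.72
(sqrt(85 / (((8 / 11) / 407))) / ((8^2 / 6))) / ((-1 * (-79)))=33 * sqrt(6290) / 10112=0.26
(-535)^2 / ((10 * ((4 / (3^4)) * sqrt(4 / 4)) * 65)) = 927369 / 104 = 8917.01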